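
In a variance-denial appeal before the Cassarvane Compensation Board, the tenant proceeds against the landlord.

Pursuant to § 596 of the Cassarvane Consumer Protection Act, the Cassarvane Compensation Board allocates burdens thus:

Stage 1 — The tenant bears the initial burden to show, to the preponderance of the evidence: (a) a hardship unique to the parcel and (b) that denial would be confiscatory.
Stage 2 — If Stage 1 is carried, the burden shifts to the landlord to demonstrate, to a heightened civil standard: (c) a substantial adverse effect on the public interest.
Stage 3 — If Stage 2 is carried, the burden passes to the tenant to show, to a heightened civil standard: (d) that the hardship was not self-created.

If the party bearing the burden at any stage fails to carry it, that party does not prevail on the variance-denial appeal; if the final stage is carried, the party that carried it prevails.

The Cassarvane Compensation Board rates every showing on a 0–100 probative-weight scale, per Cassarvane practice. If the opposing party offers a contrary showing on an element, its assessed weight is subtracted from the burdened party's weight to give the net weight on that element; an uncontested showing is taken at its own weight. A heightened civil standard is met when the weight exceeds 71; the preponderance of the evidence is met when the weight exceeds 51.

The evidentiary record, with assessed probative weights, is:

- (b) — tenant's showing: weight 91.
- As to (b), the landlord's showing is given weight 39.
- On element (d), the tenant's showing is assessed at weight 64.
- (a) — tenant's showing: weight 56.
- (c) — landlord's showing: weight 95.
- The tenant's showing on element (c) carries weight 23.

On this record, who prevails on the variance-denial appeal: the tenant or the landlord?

Stage 1 — burden on tenant; standard: the preponderance of the evidence (weight exceeds 51).
    (a): 56 > 51 [met]
    (b): 91 − 39 = 52 > 51 [met]
  The tenant carries Stage 1; the landlord now bears the burden.
Stage 2 — burden on landlord; standard: a heightened civil standard (weight exceeds 71).
    (c): 95 − 23 = 72 > 71 [met]
  Stage 2 carried; the burden shifts to the tenant.
Stage 3 — burden on tenant; standard: a heightened civil standard (weight exceeds 71).
    (d): 64 ≤ 71 [not met]
  Not every element is met, so the tenant fails to carry Stage 3.
So the landlord prevails.

landlord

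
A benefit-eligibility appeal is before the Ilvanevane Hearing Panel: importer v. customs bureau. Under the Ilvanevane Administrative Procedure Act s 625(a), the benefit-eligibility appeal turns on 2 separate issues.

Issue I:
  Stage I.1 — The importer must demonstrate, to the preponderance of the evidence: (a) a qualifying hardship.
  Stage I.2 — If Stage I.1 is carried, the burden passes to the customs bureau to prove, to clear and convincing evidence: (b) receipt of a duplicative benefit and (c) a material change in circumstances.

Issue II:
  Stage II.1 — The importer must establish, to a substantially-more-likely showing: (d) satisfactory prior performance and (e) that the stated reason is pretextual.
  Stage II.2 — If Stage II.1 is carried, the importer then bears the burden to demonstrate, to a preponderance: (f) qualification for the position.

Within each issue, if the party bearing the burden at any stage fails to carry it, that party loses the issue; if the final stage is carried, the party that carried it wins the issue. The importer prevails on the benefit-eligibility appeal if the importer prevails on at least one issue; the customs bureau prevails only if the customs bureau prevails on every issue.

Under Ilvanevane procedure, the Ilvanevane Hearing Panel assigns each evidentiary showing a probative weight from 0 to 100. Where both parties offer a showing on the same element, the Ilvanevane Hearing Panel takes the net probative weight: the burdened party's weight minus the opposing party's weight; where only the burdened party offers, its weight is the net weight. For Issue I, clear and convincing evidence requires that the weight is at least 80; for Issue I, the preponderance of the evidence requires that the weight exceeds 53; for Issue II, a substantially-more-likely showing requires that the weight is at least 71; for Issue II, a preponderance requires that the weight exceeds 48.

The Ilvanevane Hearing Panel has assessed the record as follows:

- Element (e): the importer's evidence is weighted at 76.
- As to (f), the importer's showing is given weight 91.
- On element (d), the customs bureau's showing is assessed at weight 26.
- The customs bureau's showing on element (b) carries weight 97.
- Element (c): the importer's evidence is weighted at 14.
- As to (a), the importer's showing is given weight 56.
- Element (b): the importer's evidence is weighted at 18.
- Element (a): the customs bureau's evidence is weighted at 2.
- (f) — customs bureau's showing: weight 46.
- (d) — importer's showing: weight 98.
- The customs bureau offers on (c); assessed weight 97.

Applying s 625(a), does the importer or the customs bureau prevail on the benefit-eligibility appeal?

— Issue I —
Stage I.1 — burden on importer; standard: the preponderance of the evidence (weight exceeds 53).
    (a): 56 − 2 = 54 > 53 [met]
  Stage I.1 is satisfied; the onus moves to the customs bureau.
Stage I.2 — burden on customs bureau; standard: clear and convincing evidence (weight is at least 80).
    (b): 97 − 18 = 79 < 80 [not met]
    (c): 97 − 14 = 83 ≥ 80 [met]
  Stage I.2 not carried; the customs bureau fails its burden.
So the importer prevails on this issue.
— Issue II —
Stage II.1 (importer, a substantially-more-likely showing, weight is at least 71): (d) net 98−26=72 ≥ 71 — meets; (e) 76 ≥ 71 — meets.
  All elements met. The importer retains the burden for Stage II.2.
Stage II.2 (importer, a preponderance, weight exceeds 48): (f) net 91−46=45 ≤ 48 — fails.
  Not every element is met, so the importer fails to carry Stage II.2.
So the customs bureau prevails on this issue.
Per-issue: Issue I → importer; Issue II → customs bureau. The importer must prevail on at least one issue; overall, the importer prevails.

importer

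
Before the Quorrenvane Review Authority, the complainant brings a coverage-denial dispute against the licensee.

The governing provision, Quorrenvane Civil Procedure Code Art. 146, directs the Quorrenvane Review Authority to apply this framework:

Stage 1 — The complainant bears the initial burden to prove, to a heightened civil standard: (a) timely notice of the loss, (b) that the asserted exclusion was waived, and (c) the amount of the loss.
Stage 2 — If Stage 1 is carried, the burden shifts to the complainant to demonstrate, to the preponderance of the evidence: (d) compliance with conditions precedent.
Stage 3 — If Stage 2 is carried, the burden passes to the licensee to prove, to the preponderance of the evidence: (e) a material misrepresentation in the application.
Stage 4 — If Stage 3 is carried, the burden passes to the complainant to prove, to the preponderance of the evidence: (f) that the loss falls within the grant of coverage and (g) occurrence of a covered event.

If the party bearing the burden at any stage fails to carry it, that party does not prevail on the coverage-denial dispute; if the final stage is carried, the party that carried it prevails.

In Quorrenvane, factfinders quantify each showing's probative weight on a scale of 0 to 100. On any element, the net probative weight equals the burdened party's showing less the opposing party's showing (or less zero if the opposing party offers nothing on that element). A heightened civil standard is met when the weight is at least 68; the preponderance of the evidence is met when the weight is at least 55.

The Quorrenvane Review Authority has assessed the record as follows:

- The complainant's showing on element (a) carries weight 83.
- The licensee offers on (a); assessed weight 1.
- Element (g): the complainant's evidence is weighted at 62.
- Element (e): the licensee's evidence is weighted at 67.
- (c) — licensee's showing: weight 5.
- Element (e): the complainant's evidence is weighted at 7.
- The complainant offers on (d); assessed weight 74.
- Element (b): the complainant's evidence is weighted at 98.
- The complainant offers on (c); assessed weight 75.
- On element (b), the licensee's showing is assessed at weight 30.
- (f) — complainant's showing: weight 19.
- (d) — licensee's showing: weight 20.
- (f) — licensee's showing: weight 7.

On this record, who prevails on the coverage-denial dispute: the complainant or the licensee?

At Stage 1 the complainant must meet a heightened civil standard (weight is at least 68): on (a) the weight is 83 less the opposing 1 gives net 82, which does reach 68, so (a) meets the standard; on (b) the weight is 98 less the opposing 30 gives net 68, ≥ 68, so (b) meets the standard; on (c) the weight is 75 less the opposing 5 gives net 70, which does reach 68, so (c) meets the standard.
  Stage 1 carried; the burden remains with the complainant.
At Stage 2 the complainant must meet the preponderance of the evidence (weight is at least 55): on (d) the weight is 74 less the opposing 20 gives net 54, which does not reach 55, so (d) does not meet the standard.
  Not every element is met, so the complainant fails to carry Stage 2.
So the licensee prevails.

licensee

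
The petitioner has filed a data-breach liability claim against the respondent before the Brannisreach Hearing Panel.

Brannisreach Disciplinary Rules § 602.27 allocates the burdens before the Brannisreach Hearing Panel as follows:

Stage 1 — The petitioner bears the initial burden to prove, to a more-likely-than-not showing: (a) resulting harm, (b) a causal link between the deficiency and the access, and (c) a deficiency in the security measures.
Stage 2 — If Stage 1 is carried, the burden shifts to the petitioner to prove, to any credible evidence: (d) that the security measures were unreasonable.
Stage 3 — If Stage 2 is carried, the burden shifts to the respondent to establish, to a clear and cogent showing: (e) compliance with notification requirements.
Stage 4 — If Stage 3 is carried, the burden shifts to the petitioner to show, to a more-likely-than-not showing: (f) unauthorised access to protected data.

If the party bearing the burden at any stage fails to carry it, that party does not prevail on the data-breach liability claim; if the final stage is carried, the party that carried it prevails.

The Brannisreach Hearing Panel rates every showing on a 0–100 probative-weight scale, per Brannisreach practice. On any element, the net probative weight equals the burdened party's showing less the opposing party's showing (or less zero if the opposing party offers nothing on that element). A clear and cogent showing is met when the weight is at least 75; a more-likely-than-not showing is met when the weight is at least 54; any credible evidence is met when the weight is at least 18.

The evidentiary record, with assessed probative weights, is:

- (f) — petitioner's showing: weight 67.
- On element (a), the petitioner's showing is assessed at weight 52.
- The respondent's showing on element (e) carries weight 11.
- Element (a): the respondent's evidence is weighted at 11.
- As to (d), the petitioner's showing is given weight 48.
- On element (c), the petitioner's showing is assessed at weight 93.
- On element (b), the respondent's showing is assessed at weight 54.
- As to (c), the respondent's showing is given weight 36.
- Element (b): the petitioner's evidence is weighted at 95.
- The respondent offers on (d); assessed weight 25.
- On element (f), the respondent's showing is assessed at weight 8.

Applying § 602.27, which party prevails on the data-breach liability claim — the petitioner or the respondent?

respondent

At Stage 1 the petitioner must meet a more-likely-than-not showing (weight is at least 54): on (a) the weight is 52 less the opposing 11 gives net 41, which does not reach 54, so (a) does not meet the standard; on (b) the weight is 95 less the opposing 54 gives net 41, < 54, so (b) does not meet the standard; on (c) the weight is 93 less the opposing 36 gives net 57, which does reach 54, so (c) meets the standard.
  The petitioner does not carry Stage 1.
The analysis ends at Stage 1; the respondent prevails.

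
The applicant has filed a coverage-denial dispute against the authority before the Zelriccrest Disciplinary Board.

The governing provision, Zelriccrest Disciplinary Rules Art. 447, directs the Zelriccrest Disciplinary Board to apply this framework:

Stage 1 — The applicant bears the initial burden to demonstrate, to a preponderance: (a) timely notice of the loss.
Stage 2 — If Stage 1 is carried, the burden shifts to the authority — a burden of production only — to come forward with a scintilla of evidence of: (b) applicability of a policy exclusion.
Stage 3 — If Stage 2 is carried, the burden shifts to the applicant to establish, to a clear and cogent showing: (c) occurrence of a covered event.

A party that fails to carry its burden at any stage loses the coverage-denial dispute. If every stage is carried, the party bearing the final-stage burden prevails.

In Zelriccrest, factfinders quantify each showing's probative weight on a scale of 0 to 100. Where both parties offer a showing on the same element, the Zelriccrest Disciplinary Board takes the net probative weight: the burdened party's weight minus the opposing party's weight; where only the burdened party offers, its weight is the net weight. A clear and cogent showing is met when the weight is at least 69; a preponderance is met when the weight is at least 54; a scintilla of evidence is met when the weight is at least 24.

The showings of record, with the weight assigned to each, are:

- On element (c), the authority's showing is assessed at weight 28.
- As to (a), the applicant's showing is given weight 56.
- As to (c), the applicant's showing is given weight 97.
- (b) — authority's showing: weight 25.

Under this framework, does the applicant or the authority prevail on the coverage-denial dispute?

applicant

Stage 1 — burden on applicant; standard: a preponderance (weight is at least 54).
    (a): 56 ≥ 54 [met]
  All elements met. The burden passes to the authority.
Stage 2 — burden on authority; standard: a scintilla of evidence (weight is at least 24).
    (b): 25 ≥ 24 [met]
  All elements met. The burden passes to the applicant.
Stage 3 — burden on applicant; standard: a clear and cogent showing (weight is at least 69).
    (c): 97 − 28 = 69 ≥ 69 [met]
  All elements met at the final stage.
Every stage carried; the applicant prevails.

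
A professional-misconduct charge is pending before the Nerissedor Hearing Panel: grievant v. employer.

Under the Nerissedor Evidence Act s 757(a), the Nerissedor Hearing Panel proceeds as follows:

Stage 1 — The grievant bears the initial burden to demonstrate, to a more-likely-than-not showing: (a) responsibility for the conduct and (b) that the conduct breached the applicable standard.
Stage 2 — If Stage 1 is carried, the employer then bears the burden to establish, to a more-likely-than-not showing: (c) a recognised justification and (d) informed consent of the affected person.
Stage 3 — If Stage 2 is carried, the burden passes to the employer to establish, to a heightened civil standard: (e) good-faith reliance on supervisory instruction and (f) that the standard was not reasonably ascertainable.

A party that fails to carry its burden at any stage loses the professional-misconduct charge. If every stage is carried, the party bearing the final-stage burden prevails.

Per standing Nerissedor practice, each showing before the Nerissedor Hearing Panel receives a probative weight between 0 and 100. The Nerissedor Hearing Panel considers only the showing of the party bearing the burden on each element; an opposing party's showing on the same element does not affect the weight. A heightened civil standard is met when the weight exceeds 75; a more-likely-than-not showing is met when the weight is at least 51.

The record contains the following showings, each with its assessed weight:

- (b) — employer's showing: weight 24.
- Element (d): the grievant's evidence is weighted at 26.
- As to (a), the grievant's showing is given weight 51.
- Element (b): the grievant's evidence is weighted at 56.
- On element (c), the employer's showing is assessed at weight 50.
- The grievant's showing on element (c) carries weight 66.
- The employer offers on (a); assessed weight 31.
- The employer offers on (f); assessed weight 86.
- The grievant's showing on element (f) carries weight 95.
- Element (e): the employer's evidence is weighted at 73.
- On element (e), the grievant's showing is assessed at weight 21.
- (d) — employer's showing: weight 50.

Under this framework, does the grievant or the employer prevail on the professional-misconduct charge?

grievant

Stage 1 — burden on grievant; standard: a more-likely-than-not showing (weight is at least 51).
    (a): 51 (employer's 31 disregarded) ≥ 51 [met]
    (b): 56 (employer's 24 disregarded) ≥ 51 [met]
  All elements met. The burden passes to the employer.
Stage 2 — burden on employer; standard: a more-likely-than-not showing (weight is at least 51).
    (c): 50 (grievant's 66 disregarded) < 51 [not met]
    (d): 50 (grievant's 26 disregarded) < 51 [not met]
  The employer does not carry Stage 2.
The analysis ends at Stage 2; the grievant prevails.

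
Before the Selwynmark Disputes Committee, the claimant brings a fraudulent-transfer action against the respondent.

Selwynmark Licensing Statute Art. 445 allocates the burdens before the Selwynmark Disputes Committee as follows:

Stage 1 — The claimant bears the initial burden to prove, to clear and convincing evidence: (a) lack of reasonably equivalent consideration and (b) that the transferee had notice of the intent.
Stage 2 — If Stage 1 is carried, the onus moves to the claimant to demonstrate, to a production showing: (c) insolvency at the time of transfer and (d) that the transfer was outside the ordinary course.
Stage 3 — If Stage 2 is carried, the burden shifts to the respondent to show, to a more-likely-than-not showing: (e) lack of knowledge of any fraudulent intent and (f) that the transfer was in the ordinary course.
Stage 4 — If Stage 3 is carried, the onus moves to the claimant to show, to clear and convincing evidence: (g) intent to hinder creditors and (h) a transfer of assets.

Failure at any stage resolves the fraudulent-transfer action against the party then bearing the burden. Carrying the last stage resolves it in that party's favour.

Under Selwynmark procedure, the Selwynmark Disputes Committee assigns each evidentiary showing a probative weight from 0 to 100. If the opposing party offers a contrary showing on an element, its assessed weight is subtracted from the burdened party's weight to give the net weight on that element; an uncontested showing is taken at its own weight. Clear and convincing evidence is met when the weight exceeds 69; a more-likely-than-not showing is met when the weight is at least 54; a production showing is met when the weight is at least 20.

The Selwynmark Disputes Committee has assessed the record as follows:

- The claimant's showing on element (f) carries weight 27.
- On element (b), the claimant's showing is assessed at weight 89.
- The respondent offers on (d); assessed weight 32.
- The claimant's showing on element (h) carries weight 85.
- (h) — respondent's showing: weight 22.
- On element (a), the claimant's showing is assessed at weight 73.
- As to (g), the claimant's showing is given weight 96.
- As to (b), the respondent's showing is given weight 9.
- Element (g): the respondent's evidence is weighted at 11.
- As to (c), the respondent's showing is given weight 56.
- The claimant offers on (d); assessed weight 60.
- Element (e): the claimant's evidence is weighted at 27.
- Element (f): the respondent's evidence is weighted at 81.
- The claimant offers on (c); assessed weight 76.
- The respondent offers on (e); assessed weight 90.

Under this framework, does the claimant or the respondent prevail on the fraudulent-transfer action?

Stage 1 (claimant, clear and convincing evidence, weight exceeds 69): (a) 73 > 69 — meets; (b) net 89−9=80 > 69 — meets.
  Stage 1 carried; the burden remains with the claimant.
Stage 2 (claimant, a production showing, weight is at least 20): (c) net 76−56=20 ≥ 20 — meets; (d) net 60−32=28 ≥ 20 — meets.
  The claimant carries Stage 2; the respondent now bears the burden.
Stage 3 (respondent, a more-likely-than-not showing, weight is at least 54): (e) net 90−27=63 ≥ 54 — meets; (f) net 81−27=54 ≥ 54 — meets.
  The respondent carries Stage 3; the claimant now bears the burden.
Stage 4 (claimant, clear and convincing evidence, weight exceeds 69): (g) net 96−11=85 > 69 — meets; (h) net 85−22=63 ≤ 69 — fails.
  Stage 4 not carried; the claimant fails its burden.
The analysis ends at Stage 4; the respondent prevails.

respondent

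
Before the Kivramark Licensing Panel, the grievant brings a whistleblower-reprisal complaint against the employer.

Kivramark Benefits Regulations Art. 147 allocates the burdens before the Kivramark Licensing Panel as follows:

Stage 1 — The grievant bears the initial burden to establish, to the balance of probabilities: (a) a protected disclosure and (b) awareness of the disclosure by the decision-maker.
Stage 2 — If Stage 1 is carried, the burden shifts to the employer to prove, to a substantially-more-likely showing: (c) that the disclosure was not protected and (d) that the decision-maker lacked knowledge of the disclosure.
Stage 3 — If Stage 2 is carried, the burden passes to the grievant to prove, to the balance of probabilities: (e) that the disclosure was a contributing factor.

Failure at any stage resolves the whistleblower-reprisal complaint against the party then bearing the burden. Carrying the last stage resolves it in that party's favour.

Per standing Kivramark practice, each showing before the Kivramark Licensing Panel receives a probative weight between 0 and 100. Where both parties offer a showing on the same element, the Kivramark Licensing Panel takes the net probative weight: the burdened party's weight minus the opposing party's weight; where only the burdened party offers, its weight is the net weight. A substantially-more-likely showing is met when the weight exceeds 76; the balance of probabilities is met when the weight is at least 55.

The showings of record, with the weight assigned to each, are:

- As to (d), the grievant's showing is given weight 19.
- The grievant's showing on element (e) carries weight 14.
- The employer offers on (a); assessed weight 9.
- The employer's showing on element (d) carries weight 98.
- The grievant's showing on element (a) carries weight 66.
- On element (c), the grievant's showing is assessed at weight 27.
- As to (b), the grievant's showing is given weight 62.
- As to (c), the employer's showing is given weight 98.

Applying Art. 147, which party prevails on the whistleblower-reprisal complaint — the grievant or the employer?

At Stage 1 the grievant must meet the balance of probabilities (weight is at least 55): on (a) the weight is 66 less the opposing 9 gives net 57, which does reach 55, so (a) meets the standard; on (b) the weight is 62, which does reach 55, so (b) meets the standard.
  All elements met. The burden passes to the employer.
At Stage 2 the employer must meet a substantially-more-likely showing (weight exceeds 76): on (c) the weight is 98 less the opposing 27 gives net 71, ≤ 76, so (c) does not meet the standard; on (d) the weight is 98 less the opposing 19 gives net 79, which does exceed 76, so (d) meets the standard.
  Stage 2 not carried; the employer fails its burden.
The analysis ends at Stage 2; the grievant prevails.

grievant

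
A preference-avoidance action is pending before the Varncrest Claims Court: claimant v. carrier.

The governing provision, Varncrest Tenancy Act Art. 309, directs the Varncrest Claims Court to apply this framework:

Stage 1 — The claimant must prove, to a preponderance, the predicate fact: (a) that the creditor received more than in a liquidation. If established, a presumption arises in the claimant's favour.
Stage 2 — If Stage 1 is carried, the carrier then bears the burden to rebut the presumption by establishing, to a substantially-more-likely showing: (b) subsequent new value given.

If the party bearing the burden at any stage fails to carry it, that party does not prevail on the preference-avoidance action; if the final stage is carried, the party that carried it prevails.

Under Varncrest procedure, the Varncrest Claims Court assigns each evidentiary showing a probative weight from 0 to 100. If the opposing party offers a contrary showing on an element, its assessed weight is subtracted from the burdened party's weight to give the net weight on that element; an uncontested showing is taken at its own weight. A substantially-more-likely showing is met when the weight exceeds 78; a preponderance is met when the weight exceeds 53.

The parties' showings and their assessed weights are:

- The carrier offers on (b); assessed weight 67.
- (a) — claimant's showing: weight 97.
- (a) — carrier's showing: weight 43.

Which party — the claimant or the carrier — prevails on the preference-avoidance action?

At Stage 1 the claimant must meet a preponderance (weight exceeds 53): on (a) the weight is 97 less the opposing 43 gives net 54, which does exceed 53, so (a) meets the standard.
  All elements met. The burden passes to the carrier.
At Stage 2 the carrier must meet a substantially-more-likely showing (weight exceeds 78): on (b) the weight is 67, which does not exceed 78, so (b) does not meet the standard.
  The carrier does not carry Stage 2.
The analysis ends at Stage 2; the claimant prevails.

claimant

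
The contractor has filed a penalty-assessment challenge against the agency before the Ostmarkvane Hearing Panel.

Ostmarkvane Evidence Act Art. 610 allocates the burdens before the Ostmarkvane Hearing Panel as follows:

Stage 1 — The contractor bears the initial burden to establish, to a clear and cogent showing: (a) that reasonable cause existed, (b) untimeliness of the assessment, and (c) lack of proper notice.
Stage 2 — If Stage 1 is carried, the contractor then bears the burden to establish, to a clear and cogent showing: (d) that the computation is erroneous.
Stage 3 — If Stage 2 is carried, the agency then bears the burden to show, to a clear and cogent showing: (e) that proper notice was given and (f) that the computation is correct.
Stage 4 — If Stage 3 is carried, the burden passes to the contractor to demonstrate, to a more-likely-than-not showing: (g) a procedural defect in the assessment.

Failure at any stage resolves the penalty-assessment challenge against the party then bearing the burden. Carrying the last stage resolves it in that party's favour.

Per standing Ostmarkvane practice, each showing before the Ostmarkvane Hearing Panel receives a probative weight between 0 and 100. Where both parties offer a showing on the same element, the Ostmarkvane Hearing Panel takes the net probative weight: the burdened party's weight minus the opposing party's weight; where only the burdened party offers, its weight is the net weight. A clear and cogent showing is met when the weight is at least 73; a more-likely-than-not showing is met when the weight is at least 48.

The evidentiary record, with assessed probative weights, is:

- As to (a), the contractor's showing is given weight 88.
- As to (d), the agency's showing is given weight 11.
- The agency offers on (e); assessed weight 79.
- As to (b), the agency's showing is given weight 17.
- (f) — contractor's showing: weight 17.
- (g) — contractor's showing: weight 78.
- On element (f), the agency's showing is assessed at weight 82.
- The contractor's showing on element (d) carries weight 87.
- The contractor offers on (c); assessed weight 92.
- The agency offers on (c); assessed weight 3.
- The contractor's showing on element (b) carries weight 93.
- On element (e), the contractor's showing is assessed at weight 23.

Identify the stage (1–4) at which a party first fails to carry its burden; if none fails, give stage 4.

At Stage 1 the contractor must meet a clear and cogent showing (weight is at least 73): on (a) the weight is 88, ≥ 73, so (a) meets the standard; on (b) the weight is 93 less the opposing 17 gives net 76, ≥ 73, so (b) meets the standard; on (c) the weight is 92 less the opposing 3 gives net 89, which does reach 73, so (c) meets the standard.
  Stage 1 carried; the burden remains with the contractor.
At Stage 2 the contractor must meet a clear and cogent showing (weight is at least 73): on (d) the weight is 87 less the opposing 11 gives net 76, which does reach 73, so (d) meets the standard.
  Stage 2 is satisfied; the onus moves to the agency.
At Stage 3 the agency must meet a clear and cogent showing (weight is at least 73): on (e) the weight is 79 less the opposing 23 gives net 56, which does not reach 73, so (e) does not meet the standard; on (f) the weight is 82 less the opposing 17 gives net 65, < 73, so (f) does not meet the standard.
  Stage 3 not carried; the agency fails its burden.
The analysis ends at Stage 3; the contractor prevails.

stage 3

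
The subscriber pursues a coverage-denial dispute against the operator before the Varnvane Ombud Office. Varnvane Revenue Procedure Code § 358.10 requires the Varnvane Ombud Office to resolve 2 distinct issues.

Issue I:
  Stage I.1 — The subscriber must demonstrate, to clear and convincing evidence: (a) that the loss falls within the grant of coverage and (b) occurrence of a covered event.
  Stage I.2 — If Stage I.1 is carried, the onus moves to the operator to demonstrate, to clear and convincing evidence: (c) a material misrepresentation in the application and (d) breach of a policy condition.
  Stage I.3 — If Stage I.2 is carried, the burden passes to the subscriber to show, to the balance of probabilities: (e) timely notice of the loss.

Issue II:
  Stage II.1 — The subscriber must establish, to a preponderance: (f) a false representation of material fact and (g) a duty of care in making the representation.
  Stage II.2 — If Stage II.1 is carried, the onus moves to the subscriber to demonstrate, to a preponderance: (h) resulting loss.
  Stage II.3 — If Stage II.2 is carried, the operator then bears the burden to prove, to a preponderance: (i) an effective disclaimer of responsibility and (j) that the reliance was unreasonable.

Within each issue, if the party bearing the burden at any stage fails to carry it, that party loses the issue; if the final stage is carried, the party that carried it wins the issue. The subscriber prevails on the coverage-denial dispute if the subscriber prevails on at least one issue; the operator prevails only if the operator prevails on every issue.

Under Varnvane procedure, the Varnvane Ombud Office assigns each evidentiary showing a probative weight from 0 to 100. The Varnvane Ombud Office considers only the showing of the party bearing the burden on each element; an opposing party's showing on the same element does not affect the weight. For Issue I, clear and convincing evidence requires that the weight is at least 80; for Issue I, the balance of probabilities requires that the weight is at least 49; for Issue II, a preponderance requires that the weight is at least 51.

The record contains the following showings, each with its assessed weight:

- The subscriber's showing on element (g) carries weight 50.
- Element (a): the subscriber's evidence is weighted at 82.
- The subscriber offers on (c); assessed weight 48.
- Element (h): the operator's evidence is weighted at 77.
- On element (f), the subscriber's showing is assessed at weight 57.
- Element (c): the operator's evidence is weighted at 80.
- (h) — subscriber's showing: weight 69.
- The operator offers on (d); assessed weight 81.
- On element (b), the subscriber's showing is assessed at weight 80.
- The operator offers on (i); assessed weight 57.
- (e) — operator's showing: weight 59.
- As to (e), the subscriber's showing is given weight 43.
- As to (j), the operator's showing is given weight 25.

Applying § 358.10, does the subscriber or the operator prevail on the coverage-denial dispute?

operator

— Issue I —
At Stage I.1 the subscriber must meet clear and convincing evidence (weight is at least 80): on (a) the weight is 82, ≥ 80, so (a) meets the standard; on (b) the weight is 80, ≥ 80, so (b) meets the standard.
  All elements met. The burden passes to the operator.
At Stage I.2 the operator must meet clear and convincing evidence (weight is at least 80): on (c) the weight is 80 (the subscriber's 48 is given no effect), which does reach 80, so (c) meets the standard; on (d) the weight is 81, which does reach 80, so (d) meets the standard.
  All elements met. The burden passes to the subscriber.
At Stage I.3 the subscriber must meet the balance of probabilities (weight is at least 49): on (e) the weight is 43 (the operator's 59 is given no effect), < 49, so (e) does not meet the standard.
  Stage I.3 not carried; the subscriber fails its burden.
So the operator prevails on this issue.
— Issue II —
At Stage II.1 the subscriber must meet a preponderance (weight is at least 51): on (f) the weight is 57, which does reach 51, so (f) meets the standard; on (g) the weight is 50, < 51, so (g) does not meet the standard.
  Not every element is met, so the subscriber fails to carry Stage II.1.
The analysis ends at Stage II.1; the operator prevails on this issue.
Per-issue: Issue I → operator; Issue II → operator. The subscriber must prevail on at least one issue; overall, the operator prevails.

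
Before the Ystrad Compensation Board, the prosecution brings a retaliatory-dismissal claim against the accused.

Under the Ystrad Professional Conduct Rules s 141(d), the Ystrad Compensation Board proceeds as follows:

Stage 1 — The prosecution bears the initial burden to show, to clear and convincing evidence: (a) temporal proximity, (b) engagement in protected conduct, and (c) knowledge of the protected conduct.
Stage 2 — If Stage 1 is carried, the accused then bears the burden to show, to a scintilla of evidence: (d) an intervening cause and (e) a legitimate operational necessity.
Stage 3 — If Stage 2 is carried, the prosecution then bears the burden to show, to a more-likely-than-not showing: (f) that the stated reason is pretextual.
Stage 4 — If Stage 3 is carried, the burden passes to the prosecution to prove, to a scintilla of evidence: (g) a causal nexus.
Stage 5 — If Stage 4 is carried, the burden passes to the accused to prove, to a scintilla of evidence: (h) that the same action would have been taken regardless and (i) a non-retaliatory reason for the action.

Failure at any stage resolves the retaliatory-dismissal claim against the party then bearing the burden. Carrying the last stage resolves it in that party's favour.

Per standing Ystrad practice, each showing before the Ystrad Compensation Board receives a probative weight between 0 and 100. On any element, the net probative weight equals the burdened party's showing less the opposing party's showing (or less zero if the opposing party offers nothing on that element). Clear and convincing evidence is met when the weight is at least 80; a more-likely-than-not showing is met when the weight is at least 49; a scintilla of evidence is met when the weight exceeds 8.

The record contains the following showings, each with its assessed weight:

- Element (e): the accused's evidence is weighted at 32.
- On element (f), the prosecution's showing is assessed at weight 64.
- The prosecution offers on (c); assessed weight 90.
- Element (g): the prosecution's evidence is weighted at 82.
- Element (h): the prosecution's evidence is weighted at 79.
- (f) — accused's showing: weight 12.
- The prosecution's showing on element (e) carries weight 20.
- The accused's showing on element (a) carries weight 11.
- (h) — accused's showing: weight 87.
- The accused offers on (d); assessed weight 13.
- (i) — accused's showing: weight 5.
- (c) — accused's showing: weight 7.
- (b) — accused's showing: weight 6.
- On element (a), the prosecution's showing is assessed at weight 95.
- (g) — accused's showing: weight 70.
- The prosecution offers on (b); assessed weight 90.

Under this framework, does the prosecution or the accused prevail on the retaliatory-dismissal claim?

prosecution

At Stage 1 the prosecution must meet clear and convincing evidence (weight is at least 80): on (a) the weight is 95 less the opposing 11 gives net 84, which does reach 80, so (a) meets the standard; on (b) the weight is 90 less the opposing 6 gives net 84, which does reach 80, so (b) meets the standard; on (c) the weight is 90 less the opposing 7 gives net 83, which does reach 80, so (c) meets the standard.
  All elements met. The burden passes to the accused.
At Stage 2 the accused must meet a scintilla of evidence (weight exceeds 8): on (d) the weight is 13, which does exceed 8, so (d) meets the standard; on (e) the weight is 32 less the opposing 20 gives net 12, > 8, so (e) meets the standard.
  The accused carries Stage 2; the prosecution now bears the burden.
At Stage 3 the prosecution must meet a more-likely-than-not showing (weight is at least 49): on (f) the weight is 64 less the opposing 12 gives net 52, ≥ 49, so (f) meets the standard.
  Stage 3 is satisfied; the prosecution continues to bear the burden.
At Stage 4 the prosecution must meet a scintilla of evidence (weight exceeds 8): on (g) the weight is 82 less the opposing 70 gives net 12, > 8, so (g) meets the standard.
  The prosecution carries Stage 4; the accused now bears the burden.
At Stage 5 the accused must meet a scintilla of evidence (weight exceeds 8): on (h) the weight is 87 less the opposing 79 gives net 8, ≤ 8, so (h) does not meet the standard; on (i) the weight is 5, ≤ 8, so (i) does not meet the standard.
  The accused does not carry Stage 5.
So the prosecution prevails.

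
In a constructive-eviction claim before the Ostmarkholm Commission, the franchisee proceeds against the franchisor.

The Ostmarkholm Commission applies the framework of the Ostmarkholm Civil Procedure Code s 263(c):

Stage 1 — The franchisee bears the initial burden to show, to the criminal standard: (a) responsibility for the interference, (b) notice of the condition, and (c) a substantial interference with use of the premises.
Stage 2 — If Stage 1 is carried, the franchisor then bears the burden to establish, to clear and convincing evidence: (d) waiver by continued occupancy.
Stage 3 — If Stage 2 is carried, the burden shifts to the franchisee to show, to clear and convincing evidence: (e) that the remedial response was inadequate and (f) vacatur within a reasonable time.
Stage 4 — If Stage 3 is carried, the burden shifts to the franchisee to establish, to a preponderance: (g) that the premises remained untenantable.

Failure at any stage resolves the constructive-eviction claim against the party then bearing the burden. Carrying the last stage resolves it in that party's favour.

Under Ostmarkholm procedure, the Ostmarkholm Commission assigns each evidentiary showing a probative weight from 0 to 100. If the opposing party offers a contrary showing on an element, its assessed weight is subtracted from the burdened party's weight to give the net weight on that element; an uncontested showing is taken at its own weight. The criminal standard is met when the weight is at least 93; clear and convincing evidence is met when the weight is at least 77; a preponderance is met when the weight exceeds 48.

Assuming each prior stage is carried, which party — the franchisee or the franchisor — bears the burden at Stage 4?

Stage 4's rule assigns the burden to the franchisee (to a preponderance).

franchisee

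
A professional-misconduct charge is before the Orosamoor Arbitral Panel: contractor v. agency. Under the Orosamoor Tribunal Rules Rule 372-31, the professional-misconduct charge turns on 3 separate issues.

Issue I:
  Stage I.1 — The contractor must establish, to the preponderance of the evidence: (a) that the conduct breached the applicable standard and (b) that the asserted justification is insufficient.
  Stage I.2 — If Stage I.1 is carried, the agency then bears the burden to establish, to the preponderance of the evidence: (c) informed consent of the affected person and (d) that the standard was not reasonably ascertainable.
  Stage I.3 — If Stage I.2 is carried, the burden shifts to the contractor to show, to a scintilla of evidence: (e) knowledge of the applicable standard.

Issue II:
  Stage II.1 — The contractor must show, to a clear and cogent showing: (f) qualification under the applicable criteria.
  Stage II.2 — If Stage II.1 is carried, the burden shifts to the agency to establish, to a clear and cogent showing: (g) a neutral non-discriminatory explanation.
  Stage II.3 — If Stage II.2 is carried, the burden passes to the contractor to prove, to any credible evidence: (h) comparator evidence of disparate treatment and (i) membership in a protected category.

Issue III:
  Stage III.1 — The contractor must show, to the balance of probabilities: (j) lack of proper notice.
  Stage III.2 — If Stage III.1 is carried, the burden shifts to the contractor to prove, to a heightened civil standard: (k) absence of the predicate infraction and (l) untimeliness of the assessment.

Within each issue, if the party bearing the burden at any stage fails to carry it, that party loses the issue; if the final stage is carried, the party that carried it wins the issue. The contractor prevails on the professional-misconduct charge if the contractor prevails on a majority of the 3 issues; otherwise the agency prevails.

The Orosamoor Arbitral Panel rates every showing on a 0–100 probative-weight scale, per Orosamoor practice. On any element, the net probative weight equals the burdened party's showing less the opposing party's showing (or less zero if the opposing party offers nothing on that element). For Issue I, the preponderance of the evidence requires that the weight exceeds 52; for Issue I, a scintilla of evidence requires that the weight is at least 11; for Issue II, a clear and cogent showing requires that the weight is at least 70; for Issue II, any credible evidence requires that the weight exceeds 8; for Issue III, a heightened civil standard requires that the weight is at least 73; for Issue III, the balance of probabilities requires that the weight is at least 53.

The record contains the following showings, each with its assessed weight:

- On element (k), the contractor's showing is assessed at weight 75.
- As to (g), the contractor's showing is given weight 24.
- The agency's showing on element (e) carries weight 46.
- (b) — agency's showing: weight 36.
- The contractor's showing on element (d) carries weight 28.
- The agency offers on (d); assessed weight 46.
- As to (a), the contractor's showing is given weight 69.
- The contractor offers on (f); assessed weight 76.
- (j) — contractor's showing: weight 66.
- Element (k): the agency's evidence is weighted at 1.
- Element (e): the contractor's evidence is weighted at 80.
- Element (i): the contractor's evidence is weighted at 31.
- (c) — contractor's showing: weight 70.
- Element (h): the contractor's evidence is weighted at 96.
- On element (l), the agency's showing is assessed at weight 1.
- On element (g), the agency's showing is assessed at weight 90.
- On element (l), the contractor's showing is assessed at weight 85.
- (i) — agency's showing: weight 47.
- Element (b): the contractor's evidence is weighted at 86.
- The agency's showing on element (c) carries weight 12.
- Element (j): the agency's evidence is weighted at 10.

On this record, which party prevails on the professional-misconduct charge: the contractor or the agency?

— Issue I —
Stage I.1 — burden on contractor; standard: the preponderance of the evidence (weight exceeds 52).
    (a): 69 > 52 [met]
    (b): 86 − 36 = 50 ≤ 52 [not met]
  Not every element is met, so the contractor fails to carry Stage I.1.
The agency prevails on this issue.
— Issue II —
Stage II.1 — burden on contractor; standard: a clear and cogent showing (weight is at least 70).
    (f): 76 ≥ 70 [met]
  The contractor carries Stage II.1; the agency now bears the burden.
Stage II.2 — burden on agency; standard: a clear and cogent showing (weight is at least 70).
    (g): 90 − 24 = 66 < 70 [not met]
  Stage II.2 not carried; the agency fails its burden.
So the contractor prevails on this issue.
— Issue III —
At Stage III.1 the contractor must meet the balance of probabilities (weight is at least 53): on (j) the weight is 66 less the opposing 10 gives net 56, ≥ 53, so (j) meets the standard.
  Stage III.1 is satisfied; the contractor continues to bear the burden.
At Stage III.2 the contractor must meet a heightened civil standard (weight is at least 73): on (k) the weight is 75 less the opposing 1 gives net 74, which does reach 73, so (k) meets the standard; on (l) the weight is 85 less the opposing 1 gives net 84, ≥ 73, so (l) meets the standard.
  All elements met at the final stage.
Every stage carried; the contractor prevails on this issue.
Per-issue: Issue I → agency; Issue II → contractor; Issue III → contractor. The contractor must prevail on a majority of issues; overall, the contractor prevails.

contractor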